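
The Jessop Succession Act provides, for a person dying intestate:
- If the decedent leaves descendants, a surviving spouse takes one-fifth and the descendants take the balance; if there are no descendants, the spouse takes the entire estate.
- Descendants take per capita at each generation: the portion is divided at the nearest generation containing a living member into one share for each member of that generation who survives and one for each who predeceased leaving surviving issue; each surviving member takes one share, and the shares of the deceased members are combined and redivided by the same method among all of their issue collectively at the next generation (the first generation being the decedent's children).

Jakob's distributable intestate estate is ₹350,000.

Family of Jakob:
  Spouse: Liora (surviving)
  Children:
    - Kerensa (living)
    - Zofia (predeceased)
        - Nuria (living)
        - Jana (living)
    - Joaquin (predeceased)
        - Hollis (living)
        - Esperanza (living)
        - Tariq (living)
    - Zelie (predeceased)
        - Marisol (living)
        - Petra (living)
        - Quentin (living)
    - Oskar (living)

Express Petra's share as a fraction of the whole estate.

Petra receives 3/50 of the estate.

Liora takes one-fifth of ₹350,000 = ₹70,000. The remaining ₹280,000 passes to the descendants.
The descendants' portion (₹280,000) is divided at the children's generation into 5 shares of ₹56,000. Kerensa and Oskar each take ₹56,000. The 3 shares of the deceased (Zofia, Joaquin, and Zelie) are combined into a pool of ₹168,000.
That pool (₹168,000) is divided at the grandchildren's generation equally among Nuria, Jana, Hollis, Esperanza, Tariq, Marisol, Petra, and Quentin: ₹21,000 each.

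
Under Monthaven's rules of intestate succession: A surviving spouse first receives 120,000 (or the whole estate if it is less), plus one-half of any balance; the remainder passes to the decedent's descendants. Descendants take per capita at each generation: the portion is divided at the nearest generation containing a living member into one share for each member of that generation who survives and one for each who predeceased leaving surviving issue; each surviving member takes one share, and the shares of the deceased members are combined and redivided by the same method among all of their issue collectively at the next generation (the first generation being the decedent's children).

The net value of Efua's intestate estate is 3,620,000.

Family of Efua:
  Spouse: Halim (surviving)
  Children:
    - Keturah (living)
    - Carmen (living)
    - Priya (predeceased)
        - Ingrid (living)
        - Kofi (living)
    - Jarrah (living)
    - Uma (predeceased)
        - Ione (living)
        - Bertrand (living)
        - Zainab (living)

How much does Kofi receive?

Kofi receives 140,000.

Halim first takes 120,000, leaving a balance of 3,500,000. Halim then takes one-half of the balance (1,750,000), for a total of 1,870,000. The remaining 1,750,000 passes to the descendants.
The descendants' portion (1,750,000) is divided at the children's generation into 5 shares of 350,000. Keturah, Carmen, and Jarrah each take 350,000. The 2 shares of the deceased (Priya and Uma) are combined into a pool of 700,000.
That pool (700,000) is divided at the grandchildren's generation equally among Ingrid, Kofi, Ione, Bertrand, and Zainab: 140,000 each.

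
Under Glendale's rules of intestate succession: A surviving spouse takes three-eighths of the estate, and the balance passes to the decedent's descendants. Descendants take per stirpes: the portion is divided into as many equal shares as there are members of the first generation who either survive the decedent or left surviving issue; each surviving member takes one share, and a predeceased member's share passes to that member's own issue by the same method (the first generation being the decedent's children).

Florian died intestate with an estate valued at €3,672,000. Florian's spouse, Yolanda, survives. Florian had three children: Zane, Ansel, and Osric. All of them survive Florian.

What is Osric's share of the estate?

Osric receives €765,000.

Yolanda takes three-eighths of €3,672,000 = €1,377,000. The remaining €2,295,000 passes to the descendants.
The descendants' portion (€2,295,000) is divided into 3 shares of €765,000: Zane, Ansel, and Osric each take €765,000.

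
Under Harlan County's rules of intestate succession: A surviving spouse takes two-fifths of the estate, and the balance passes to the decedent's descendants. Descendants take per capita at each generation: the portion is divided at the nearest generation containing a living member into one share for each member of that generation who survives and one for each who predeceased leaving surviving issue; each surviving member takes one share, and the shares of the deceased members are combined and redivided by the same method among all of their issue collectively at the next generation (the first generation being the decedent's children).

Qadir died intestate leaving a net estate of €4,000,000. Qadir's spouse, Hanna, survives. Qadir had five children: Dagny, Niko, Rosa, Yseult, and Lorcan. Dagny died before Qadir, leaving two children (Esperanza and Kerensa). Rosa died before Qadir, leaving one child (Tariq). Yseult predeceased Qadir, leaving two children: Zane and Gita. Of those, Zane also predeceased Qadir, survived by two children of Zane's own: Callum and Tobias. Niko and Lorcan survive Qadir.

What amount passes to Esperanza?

Hanna takes two-fifths of €4,000,000 = €1,600,000. The remaining €2,400,000 passes to the descendants.
The descendants' portion (€2,400,000) is divided at the children's generation into 5 shares of €480,000. Niko and Lorcan each take €480,000. The 3 shares of the deceased (Dagny, Rosa, and Yseult) are combined into a pool of €1,440,000.
That pool (€1,440,000) is divided at the grandchildren's generation into 5 shares of €288,000. Esperanza, Kerensa, Tariq, and Gita each take €288,000. The remaining share for the deceased Zane (€288,000) is carried to the next generation.
That pool (€288,000) is divided at the great-grandchildren's generation equally among Callum and Tobias: €144,000 each.

Esperanza receives €288,000.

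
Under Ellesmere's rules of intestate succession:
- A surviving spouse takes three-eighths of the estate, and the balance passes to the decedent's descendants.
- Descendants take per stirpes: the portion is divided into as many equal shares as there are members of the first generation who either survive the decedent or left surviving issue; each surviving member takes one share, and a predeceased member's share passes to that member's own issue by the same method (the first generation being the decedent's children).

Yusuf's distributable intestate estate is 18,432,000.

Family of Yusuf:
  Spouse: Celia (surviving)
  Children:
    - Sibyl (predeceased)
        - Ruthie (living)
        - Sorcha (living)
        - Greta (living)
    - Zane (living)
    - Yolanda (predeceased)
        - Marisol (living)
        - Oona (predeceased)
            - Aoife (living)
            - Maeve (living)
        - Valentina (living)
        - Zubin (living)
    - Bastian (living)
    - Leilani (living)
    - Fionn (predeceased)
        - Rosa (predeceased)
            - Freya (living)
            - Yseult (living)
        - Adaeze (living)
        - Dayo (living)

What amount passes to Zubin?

Celia takes three-eighths of 18,432,000 = 6,912,000. The remaining 11,520,000 passes to the descendants.
The descendants' portion (11,520,000) is divided into 6 shares of 1,920,000: Zane, Bastian, and Leilani each take 1,920,000; Sibyl's 1,920,000 share passes to Sibyl's issue; Yolanda's 1,920,000 share passes to Yolanda's issue; Fionn's 1,920,000 share passes to Fionn's issue.
Sibyl's share (1,920,000) is divided into 3 shares of 640,000: Ruthie, Sorcha, and Greta each take 640,000.
Yolanda's share (1,920,000) is divided into 4 shares of 480,000: Marisol, Valentina, and Zubin each take 480,000; Oona's 480,000 share passes to Oona's issue.
Oona's share (480,000) is divided into 2 shares of 240,000: Aoife and Maeve each take 240,000.
Fionn's share (1,920,000) is divided into 3 shares of 640,000: Adaeze and Dayo each take 640,000; Rosa's 640,000 share passes to Rosa's issue.
Rosa's share (640,000) is divided into 2 shares of 320,000: Freya and Yseult each take 320,000.

Zubin receives 480,000.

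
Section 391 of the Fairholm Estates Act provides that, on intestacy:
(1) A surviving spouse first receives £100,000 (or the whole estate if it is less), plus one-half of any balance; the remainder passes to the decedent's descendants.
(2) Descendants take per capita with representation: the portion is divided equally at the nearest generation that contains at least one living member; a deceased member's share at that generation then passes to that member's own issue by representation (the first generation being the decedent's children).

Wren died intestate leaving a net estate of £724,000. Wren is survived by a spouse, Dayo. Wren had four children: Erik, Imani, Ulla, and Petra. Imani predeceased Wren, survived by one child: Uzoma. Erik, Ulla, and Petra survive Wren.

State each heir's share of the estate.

Dayo first takes £100,000, leaving a balance of £624,000. Dayo then takes one-half of the balance (£312,000), for a total of £412,000. The remaining £312,000 passes to the descendants.
The descendants' portion (£312,000) is divided into 4 shares of £78,000: Erik, Ulla, and Petra each take £78,000; Imani's £78,000 share passes to Imani's issue.
Imani's share (£78,000) passes entirely to Uzoma.

Dayo: £412,000; Erik: £78,000; Uzoma: £78,000; Ulla: £78,000; Petra: £78,000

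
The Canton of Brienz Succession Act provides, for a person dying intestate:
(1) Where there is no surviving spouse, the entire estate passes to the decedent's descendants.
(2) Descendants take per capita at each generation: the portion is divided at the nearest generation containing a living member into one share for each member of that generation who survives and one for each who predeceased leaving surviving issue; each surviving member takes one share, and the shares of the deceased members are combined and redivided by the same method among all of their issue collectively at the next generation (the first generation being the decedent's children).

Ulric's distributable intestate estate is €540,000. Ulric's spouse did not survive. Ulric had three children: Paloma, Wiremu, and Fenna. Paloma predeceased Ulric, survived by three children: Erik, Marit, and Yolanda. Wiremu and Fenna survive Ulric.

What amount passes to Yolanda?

The entire €540,000 passes to the descendants.
That amount (€540,000) is divided at the children's generation into 3 shares of €180,000. Wiremu and Fenna each take €180,000. The remaining share for the deceased Paloma (€180,000) is carried to the next generation.
That pool (€180,000) is divided at the grandchildren's generation equally among Erik, Marit, and Yolanda: €60,000 each.

Yolanda receives €60,000.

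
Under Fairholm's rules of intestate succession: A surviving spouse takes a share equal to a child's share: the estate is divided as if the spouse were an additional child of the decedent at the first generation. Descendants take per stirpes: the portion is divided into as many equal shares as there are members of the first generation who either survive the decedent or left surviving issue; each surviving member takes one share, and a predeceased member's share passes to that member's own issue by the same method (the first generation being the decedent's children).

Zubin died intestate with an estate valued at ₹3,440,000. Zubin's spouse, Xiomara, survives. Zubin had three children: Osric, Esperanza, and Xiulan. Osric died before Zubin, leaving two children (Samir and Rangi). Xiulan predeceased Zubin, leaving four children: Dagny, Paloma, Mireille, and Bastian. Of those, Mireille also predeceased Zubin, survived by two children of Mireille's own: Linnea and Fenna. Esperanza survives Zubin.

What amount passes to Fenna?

Fenna receives ₹107,500.

The spouse counts as an additional share at the children's level, so there are 4 primary shares of ₹860,000. Xiomara takes one such share (₹860,000).
The children's combined portion (₹2,580,000) is divided into 3 shares of ₹860,000: Esperanza takes ₹860,000; Osric's ₹860,000 share passes to Osric's issue; Xiulan's ₹860,000 share passes to Xiulan's issue.
Osric's share (₹860,000) is divided into 2 shares of ₹430,000: Samir and Rangi each take ₹430,000.
Xiulan's share (₹860,000) is divided into 4 shares of ₹215,000: Dagny, Paloma, and Bastian each take ₹215,000; Mireille's ₹215,000 share passes to Mireille's issue.
Mireille's share (₹215,000) is divided into 2 shares of ₹107,500: Linnea and Fenna each take ₹107,500.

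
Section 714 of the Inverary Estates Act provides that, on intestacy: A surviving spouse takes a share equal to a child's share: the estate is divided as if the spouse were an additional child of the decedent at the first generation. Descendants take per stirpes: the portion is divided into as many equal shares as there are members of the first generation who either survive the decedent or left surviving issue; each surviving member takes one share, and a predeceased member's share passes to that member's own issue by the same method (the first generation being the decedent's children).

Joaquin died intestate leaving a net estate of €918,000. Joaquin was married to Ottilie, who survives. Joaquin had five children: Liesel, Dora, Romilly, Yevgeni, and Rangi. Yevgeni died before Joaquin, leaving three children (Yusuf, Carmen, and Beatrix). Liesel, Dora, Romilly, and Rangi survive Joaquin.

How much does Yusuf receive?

Yusuf receives €51,000.

The spouse counts as an additional share at the children's level, so there are 6 primary shares of €153,000. Ottilie takes one such share (€153,000).
The children's combined portion (€765,000) is divided into 5 shares of €153,000: Liesel, Dora, Romilly, and Rangi each take €153,000; Yevgeni's €153,000 share passes to Yevgeni's issue.
Yevgeni's share (€153,000) is divided into 3 shares of €51,000: Yusuf, Carmen, and Beatrix each take €51,000.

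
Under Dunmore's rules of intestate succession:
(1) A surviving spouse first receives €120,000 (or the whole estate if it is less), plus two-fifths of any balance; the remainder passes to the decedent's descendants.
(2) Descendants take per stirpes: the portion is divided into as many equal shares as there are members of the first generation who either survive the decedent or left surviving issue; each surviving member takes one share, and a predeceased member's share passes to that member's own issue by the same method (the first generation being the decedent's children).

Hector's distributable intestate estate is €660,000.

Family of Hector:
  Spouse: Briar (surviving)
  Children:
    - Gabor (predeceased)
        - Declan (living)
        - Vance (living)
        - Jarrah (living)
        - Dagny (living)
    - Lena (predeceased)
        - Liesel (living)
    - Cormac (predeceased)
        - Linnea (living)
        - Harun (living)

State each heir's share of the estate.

Briar: €336,000; Declan: €27,000; Vance: €27,000; Jarrah: €27,000; Dagny: €27,000; Liesel: €108,000; Linnea: €54,000; Harun: €54,000

Briar first takes €120,000, leaving a balance of €540,000. Briar then takes two-fifths of the balance (€216,000), for a total of €336,000. The remaining €324,000 passes to the descendants.
The descendants' portion (€324,000) is divided into 3 shares of €108,000: Gabor's €108,000 share passes to Gabor's issue; Lena's €108,000 share passes to Lena's issue; Cormac's €108,000 share passes to Cormac's issue.
Gabor's share (€108,000) is divided into 4 shares of €27,000: Declan, Vance, Jarrah, and Dagny each take €27,000.
Lena's share (€108,000) passes entirely to Liesel.
Cormac's share (€108,000) is divided into 2 shares of €54,000: Linnea and Harun each take €54,000.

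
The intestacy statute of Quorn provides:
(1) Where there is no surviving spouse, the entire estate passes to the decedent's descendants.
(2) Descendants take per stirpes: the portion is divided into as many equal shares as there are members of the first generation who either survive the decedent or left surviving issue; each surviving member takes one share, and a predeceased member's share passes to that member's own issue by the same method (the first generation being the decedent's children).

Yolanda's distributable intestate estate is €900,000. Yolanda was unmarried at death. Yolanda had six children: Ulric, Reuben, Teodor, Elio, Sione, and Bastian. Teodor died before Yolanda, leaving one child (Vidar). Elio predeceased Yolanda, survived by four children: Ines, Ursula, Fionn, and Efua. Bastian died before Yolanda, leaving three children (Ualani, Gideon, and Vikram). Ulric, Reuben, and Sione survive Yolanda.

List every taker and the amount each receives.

Ulric: €150,000; Reuben: €150,000; Vidar: €150,000; Ines: €37,500; Ursula: €37,500; Fionn: €37,500; Efua: €37,500; Sione: €150,000; Ualani: €50,000; Gideon: €50,000; Vikram: €50,000

The entire €900,000 passes to the descendants.
That amount (€900,000) is divided into 6 shares of €150,000: Ulric, Reuben, and Sione each take €150,000; Teodor's €150,000 share passes to Teodor's issue; Elio's €150,000 share passes to Elio's issue; Bastian's €150,000 share passes to Bastian's issue.
Teodor's share (€150,000) passes entirely to Vidar.
Elio's share (€150,000) is divided into 4 shares of €37,500: Ines, Ursula, Fionn, and Efua each take €37,500.
Bastian's share (€150,000) is divided into 3 shares of €50,000: Ualani, Gideon, and Vikram each take €50,000.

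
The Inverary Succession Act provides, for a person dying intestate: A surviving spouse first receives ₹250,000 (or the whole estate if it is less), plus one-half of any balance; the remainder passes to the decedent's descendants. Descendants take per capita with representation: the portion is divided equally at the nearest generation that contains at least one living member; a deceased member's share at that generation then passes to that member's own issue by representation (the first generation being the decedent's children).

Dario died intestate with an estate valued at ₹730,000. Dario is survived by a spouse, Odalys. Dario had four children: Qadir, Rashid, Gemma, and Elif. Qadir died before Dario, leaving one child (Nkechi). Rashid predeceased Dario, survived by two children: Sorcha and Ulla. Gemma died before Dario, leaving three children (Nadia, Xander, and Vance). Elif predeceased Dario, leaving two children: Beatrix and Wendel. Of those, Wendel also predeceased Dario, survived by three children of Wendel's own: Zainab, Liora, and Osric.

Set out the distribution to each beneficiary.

Odalys first takes ₹250,000, leaving a balance of ₹480,000. Odalys then takes one-half of the balance (₹240,000), for a total of ₹490,000. The remaining ₹240,000 passes to the descendants.
No child survives, so the initial division is made at the grandchildren's generation.
The descendants' portion (₹240,000) is divided into 8 shares of ₹30,000: Nkechi, Sorcha, Ulla, Nadia, Xander, Vance, and Beatrix each take ₹30,000; Wendel's ₹30,000 share passes to Wendel's issue.
Wendel's share (₹30,000) is divided into 3 shares of ₹10,000: Zainab, Liora, and Osric each take ₹10,000.

Odalys: ₹490,000; Nkechi: ₹30,000; Sorcha: ₹30,000; Ulla: ₹30,000; Nadia: ₹30,000; Xander: ₹30,000; Vance: ₹30,000; Beatrix: ₹30,000; Zainab: ₹10,000; Liora: ₹10,000; Osric: ₹10,000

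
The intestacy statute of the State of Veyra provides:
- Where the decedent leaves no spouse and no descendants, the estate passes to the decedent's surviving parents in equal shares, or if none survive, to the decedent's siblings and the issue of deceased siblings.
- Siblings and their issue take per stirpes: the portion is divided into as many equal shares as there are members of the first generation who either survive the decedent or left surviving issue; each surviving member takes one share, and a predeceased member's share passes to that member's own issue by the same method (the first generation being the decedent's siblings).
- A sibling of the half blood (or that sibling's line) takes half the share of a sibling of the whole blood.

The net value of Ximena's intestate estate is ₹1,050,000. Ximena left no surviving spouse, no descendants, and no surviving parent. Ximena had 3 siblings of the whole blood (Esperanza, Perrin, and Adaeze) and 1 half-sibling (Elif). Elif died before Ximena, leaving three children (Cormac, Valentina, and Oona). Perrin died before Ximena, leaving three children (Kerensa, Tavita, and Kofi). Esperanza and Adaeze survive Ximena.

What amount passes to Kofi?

The entire ₹1,050,000 passes to the siblings and their issue.
Counting each half-blood sibling's line as half a unit, there are 7/2 units in ₹1,050,000, so one unit is ₹300,000. Whole-blood lines (Esperanza, Perrin, and Adaeze) take ₹300,000 each; half-blood lines (Elif) take ₹150,000 each.
Elif's share (₹150,000) is divided into 3 shares of ₹50,000: Cormac, Valentina, and Oona each take ₹50,000.
Perrin's share (₹300,000) is divided into 3 shares of ₹100,000: Kerensa, Tavita, and Kofi each take ₹100,000.

Kofi receives ₹100,000.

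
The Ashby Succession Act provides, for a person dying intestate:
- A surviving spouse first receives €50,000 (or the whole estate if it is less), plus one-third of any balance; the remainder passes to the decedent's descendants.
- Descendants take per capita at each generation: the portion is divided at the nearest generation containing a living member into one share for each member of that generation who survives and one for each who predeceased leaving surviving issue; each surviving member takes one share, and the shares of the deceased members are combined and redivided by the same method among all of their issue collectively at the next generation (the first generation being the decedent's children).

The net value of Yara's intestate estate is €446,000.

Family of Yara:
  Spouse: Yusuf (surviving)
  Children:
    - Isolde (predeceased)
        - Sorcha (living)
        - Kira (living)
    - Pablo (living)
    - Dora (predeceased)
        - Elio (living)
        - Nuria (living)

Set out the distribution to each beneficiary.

Yusuf: €182,000; Sorcha: €44,000; Kira: €44,000; Pablo: €88,000; Elio: €44,000; Nuria: €44,000

Yusuf first takes €50,000, leaving a balance of €396,000. Yusuf then takes one-third of the balance (€132,000), for a total of €182,000. The remaining €264,000 passes to the descendants.
The descendants' portion (€264,000) is divided at the children's generation into 3 shares of €88,000. Pablo takes €88,000. The 2 shares of the deceased (Isolde and Dora) are combined into a pool of €176,000.
That pool (€176,000) is divided at the grandchildren's generation equally among Sorcha, Kira, Elio, and Nuria: €44,000 each.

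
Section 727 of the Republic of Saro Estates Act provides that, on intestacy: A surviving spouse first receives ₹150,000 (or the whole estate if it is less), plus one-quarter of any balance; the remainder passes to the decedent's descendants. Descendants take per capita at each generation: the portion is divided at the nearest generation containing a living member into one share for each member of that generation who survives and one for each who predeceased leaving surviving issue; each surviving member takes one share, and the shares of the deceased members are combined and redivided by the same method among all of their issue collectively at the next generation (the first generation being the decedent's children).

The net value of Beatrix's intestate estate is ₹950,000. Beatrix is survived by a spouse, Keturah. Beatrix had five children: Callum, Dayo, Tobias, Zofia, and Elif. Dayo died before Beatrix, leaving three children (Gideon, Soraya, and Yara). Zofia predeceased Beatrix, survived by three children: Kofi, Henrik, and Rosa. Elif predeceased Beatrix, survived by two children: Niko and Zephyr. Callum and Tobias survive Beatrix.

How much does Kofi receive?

Kofi receives ₹45,000.

Keturah first takes ₹150,000, leaving a balance of ₹800,000. Keturah then takes one-quarter of the balance (₹200,000), for a total of ₹350,000. The remaining ₹600,000 passes to the descendants.
The descendants' portion (₹600,000) is divided at the children's generation into 5 shares of ₹120,000. Callum and Tobias each take ₹120,000. The 3 shares of the deceased (Dayo, Zofia, and Elif) are combined into a pool of ₹360,000.
That pool (₹360,000) is divided at the grandchildren's generation equally among Gideon, Soraya, Yara, Kofi, Henrik, Rosa, Niko, and Zephyr: ₹45,000 each.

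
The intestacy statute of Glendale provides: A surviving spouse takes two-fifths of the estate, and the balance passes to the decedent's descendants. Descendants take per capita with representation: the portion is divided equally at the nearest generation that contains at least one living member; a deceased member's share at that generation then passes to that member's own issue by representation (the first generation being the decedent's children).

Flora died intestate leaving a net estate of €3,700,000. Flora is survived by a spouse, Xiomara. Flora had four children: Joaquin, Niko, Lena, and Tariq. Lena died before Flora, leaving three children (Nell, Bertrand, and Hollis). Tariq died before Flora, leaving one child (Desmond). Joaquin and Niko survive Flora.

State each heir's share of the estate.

Xiomara takes two-fifths of €3,700,000 = €1,480,000. The remaining €2,220,000 passes to the descendants.
The descendants' portion (€2,220,000) is divided into 4 shares of €555,000: Joaquin and Niko each take €555,000; Lena's €555,000 share passes to Lena's issue; Tariq's €555,000 share passes to Tariq's issue.
Lena's share (€555,000) is divided into 3 shares of €185,000: Nell, Bertrand, and Hollis each take €185,000.
Tariq's share (€555,000) passes entirely to Desmond.

Xiomara: €1,480,000; Joaquin: €555,000; Niko: €555,000; Nell: €185,000; Bertrand: €185,000; Hollis: €185,000; Desmond: €555,000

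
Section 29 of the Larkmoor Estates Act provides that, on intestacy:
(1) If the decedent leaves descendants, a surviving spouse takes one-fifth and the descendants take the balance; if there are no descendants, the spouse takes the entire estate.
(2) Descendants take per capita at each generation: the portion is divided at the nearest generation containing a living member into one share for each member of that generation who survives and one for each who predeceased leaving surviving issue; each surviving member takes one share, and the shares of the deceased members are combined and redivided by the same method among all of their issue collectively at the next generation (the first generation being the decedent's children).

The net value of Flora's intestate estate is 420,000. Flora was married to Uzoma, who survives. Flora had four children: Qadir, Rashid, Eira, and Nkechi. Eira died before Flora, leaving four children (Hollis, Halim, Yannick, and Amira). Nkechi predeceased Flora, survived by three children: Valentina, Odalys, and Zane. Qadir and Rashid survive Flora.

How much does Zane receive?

Uzoma takes one-fifth of 420,000 = 84,000. The remaining 336,000 passes to the descendants.
The descendants' portion (336,000) is divided at the children's generation into 4 shares of 84,000. Qadir and Rashid each take 84,000. The 2 shares of the deceased (Eira and Nkechi) are combined into a pool of 168,000.
That pool (168,000) is divided at the grandchildren's generation equally among Hollis, Halim, Yannick, Amira, Valentina, Odalys, and Zane: 24,000 each.

Zane receives 24,000.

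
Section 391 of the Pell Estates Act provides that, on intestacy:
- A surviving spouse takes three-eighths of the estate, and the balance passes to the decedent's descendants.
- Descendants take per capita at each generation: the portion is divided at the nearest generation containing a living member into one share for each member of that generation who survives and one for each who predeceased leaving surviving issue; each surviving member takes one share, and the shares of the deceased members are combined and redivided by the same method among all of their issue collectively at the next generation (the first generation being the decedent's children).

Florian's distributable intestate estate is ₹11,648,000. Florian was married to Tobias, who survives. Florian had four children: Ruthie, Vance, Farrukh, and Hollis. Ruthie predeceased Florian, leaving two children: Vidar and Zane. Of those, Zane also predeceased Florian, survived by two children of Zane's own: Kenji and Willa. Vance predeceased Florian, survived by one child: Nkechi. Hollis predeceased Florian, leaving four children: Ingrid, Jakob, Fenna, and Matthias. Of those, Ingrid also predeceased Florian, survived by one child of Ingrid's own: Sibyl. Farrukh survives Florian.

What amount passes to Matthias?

Tobias takes three-eighths of ₹11,648,000 = ₹4,368,000. The remaining ₹7,280,000 passes to the descendants.
The descendants' portion (₹7,280,000) is divided at the children's generation into 4 shares of ₹1,820,000. Farrukh takes ₹1,820,000. The 3 shares of the deceased (Ruthie, Vance, and Hollis) are combined into a pool of ₹5,460,000.
That pool (₹5,460,000) is divided at the grandchildren's generation into 7 shares of ₹780,000. Vidar, Nkechi, Jakob, Fenna, and Matthias each take ₹780,000. The 2 shares of the deceased (Zane and Ingrid) are combined into a pool of ₹1,560,000.
That pool (₹1,560,000) is divided at the great-grandchildren's generation equally among Kenji, Willa, and Sibyl: ₹520,000 each.

Matthias receives ₹780,000.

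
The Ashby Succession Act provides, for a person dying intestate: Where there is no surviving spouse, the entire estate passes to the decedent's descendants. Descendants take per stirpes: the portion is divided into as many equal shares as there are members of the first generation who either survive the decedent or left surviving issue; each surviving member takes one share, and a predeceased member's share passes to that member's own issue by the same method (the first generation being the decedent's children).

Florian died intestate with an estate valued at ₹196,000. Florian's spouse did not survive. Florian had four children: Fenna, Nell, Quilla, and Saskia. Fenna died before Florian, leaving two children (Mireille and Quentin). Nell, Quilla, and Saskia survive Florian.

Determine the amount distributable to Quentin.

The entire ₹196,000 passes to the descendants.
That amount (₹196,000) is divided into 4 shares of ₹49,000: Nell, Quilla, and Saskia each take ₹49,000; Fenna's ₹49,000 share passes to Fenna's issue.
Fenna's share (₹49,000) is divided into 2 shares of ₹24,500: Mireille and Quentin each take ₹24,500.

Quentin receives ₹24,500.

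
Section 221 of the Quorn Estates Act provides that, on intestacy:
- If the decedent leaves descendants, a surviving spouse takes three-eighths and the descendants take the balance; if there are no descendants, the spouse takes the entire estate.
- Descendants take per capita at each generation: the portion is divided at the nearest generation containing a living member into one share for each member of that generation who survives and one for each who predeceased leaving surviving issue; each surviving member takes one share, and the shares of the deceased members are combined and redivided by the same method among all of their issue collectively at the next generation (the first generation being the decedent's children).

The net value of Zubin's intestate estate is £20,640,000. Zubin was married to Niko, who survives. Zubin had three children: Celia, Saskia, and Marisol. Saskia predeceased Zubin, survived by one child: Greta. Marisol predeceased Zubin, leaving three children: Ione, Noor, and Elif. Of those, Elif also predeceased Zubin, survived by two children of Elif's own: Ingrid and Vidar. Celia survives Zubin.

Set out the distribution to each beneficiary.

Niko: £7,740,000; Celia: £4,300,000; Greta: £2,150,000; Ione: £2,150,000; Noor: £2,150,000; Ingrid: £1,075,000; Vidar: £1,075,000

Niko takes three-eighths of £20,640,000 = £7,740,000. The remaining £12,900,000 passes to the descendants.
The descendants' portion (£12,900,000) is divided at the children's generation into 3 shares of £4,300,000. Celia takes £4,300,000. The 2 shares of the deceased (Saskia and Marisol) are combined into a pool of £8,600,000.
That pool (£8,600,000) is divided at the grandchildren's generation into 4 shares of £2,150,000. Greta, Ione, and Noor each take £2,150,000. The remaining share for the deceased Elif (£2,150,000) is carried to the next generation.
That pool (£2,150,000) is divided at the great-grandchildren's generation equally among Ingrid and Vidar: £1,075,000 each.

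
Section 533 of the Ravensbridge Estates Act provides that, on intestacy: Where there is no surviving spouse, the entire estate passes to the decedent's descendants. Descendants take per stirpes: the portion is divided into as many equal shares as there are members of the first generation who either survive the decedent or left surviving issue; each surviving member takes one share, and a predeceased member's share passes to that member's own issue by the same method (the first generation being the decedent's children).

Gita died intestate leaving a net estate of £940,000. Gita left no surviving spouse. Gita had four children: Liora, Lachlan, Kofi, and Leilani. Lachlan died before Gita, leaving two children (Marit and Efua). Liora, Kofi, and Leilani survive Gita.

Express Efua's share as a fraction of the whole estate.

The entire £940,000 passes to the descendants.
That amount (£940,000) is divided into 4 shares of £235,000: Liora, Kofi, and Leilani each take £235,000; Lachlan's £235,000 share passes to Lachlan's issue.
Lachlan's share (£235,000) is divided into 2 shares of £117,500: Marit and Efua each take £117,500.

Efua receives 1/8 of the estate.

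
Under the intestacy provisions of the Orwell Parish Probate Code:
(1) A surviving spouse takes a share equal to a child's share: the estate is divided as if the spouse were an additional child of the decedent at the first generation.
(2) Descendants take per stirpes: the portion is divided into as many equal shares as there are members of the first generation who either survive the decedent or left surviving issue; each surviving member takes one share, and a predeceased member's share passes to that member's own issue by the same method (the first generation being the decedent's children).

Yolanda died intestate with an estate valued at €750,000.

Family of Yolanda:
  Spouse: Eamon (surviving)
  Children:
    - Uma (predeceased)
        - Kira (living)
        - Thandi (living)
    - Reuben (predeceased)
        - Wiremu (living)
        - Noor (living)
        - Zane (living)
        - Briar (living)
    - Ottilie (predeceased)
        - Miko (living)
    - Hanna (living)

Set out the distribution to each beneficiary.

The spouse counts as an additional share at the children's level, so there are 5 primary shares of €150,000. Eamon takes one such share (€150,000).
The children's combined portion (€600,000) is divided into 4 shares of €150,000: Hanna takes €150,000; Uma's €150,000 share passes to Uma's issue; Reuben's €150,000 share passes to Reuben's issue; Ottilie's €150,000 share passes to Ottilie's issue.
Uma's share (€150,000) is divided into 2 shares of €75,000: Kira and Thandi each take €75,000.
Reuben's share (€150,000) is divided into 4 shares of €37,500: Wiremu, Noor, Zane, and Briar each take €37,500.
Ottilie's share (€150,000) passes entirely to Miko.

Eamon: €150,000; Kira: €75,000; Thandi: €75,000; Wiremu: €37,500; Noor: €37,500; Zane: €37,500; Briar: €37,500; Miko: €150,000; Hanna: €150,000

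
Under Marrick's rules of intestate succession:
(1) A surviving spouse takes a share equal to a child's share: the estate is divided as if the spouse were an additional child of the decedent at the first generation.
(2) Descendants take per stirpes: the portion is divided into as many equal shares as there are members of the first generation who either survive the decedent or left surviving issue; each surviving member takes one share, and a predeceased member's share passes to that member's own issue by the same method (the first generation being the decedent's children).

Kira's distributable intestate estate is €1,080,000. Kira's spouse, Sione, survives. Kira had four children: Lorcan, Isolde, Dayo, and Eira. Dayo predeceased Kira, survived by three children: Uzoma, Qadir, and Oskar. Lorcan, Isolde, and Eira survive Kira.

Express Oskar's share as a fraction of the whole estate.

The spouse counts as an additional share at the children's level, so there are 5 primary shares of €216,000. Sione takes one such share (€216,000).
The children's combined portion (€864,000) is divided into 4 shares of €216,000: Lorcan, Isolde, and Eira each take €216,000; Dayo's €216,000 share passes to Dayo's issue.
Dayo's share (€216,000) is divided into 3 shares of €72,000: Uzoma, Qadir, and Oskar each take €72,000.

Oskar receives 1/15 of the estate.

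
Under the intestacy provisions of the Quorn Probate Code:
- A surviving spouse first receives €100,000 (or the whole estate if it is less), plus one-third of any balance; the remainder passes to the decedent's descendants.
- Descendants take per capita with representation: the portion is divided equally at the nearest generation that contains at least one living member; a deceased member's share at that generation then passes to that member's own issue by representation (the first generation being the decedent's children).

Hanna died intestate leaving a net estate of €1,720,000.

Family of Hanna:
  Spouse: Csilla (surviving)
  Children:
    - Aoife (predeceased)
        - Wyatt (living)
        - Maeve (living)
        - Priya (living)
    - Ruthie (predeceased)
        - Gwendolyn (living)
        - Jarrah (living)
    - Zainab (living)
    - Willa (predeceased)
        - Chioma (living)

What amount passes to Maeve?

Maeve receives €90,000.

Csilla first takes €100,000, leaving a balance of €1,620,000. Csilla then takes one-third of the balance (€540,000), for a total of €640,000. The remaining €1,080,000 passes to the descendants.
The descendants' portion (€1,080,000) is divided into 4 shares of €270,000: Zainab takes €270,000; Aoife's €270,000 share passes to Aoife's issue; Ruthie's €270,000 share passes to Ruthie's issue; Willa's €270,000 share passes to Willa's issue.
Aoife's share (€270,000) is divided into 3 shares of €90,000: Wyatt, Maeve, and Priya each take €90,000.
Ruthie's share (€270,000) is divided into 2 shares of €135,000: Gwendolyn and Jarrah each take €135,000.
Willa's share (€270,000) passes entirely to Chioma.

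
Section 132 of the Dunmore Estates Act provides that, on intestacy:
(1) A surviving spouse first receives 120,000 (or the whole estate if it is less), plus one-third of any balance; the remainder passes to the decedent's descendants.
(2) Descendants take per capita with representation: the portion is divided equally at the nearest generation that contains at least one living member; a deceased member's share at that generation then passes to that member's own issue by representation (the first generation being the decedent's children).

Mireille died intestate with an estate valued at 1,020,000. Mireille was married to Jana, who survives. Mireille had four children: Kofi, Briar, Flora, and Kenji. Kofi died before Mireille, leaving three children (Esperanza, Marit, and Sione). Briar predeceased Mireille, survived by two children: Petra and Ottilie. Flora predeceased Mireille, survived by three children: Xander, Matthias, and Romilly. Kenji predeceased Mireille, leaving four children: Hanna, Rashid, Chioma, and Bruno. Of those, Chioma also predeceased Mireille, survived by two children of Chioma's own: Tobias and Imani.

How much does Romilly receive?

Romilly receives 50,000.

Jana first takes 120,000, leaving a balance of 900,000. Jana then takes one-third of the balance (300,000), for a total of 420,000. The remaining 600,000 passes to the descendants.
No child survives, so the initial division is made at the grandchildren's generation.
The descendants' portion (600,000) is divided into 12 shares of 50,000: Esperanza, Marit, Sione, Petra, Ottilie, Xander, Matthias, Romilly, Hanna, Rashid, and Bruno each take 50,000; Chioma's 50,000 share passes to Chioma's issue.
Chioma's share (50,000) is divided into 2 shares of 25,000: Tobias and Imani each take 25,000.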